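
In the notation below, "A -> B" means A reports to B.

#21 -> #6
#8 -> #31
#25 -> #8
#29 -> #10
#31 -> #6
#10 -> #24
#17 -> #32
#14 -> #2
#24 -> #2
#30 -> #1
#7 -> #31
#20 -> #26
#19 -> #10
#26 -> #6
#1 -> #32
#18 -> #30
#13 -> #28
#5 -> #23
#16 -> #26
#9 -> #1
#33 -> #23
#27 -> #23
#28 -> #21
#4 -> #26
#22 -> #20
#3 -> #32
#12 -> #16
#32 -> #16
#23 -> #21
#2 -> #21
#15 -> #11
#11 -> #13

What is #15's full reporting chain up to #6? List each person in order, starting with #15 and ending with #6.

#15 reports to #11. #11 reports to #13. #13 reports to #28. #28 reports to #21. #21 reports to #6. #6 is at the top.

#15 -> #11 -> #13 -> #28 -> #21 -> #6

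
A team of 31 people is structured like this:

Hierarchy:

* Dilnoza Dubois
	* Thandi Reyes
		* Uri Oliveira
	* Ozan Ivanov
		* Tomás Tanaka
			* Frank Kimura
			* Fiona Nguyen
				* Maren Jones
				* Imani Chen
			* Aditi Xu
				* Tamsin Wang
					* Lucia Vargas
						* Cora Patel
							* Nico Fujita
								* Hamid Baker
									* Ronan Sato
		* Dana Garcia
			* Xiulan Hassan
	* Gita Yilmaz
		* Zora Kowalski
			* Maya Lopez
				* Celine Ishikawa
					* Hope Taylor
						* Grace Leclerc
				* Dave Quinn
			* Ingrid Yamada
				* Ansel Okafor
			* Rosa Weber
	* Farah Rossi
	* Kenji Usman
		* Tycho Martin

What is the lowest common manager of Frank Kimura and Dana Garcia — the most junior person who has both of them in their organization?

Ozan Ivanov

Frank Kimura's chain of managers is Tomás Tanaka, Ozan Ivanov, Dilnoza Dubois. Dana Garcia's chain of managers is Ozan Ivanov, Dilnoza Dubois. The first manager that appears in both chains is Ozan Ivanov.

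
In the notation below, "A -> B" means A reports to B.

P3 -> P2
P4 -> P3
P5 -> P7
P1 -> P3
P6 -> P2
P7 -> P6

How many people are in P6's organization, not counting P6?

P6 directly manages P7. Under P7: P5 (1). That's 2 in total.

2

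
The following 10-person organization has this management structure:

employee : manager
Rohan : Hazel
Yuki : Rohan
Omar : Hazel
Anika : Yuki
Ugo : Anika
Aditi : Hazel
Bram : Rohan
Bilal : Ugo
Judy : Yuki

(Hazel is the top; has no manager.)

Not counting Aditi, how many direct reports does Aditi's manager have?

2

Aditi reports to Hazel. Hazel's other direct reports are Rohan, Omar — 2 peers.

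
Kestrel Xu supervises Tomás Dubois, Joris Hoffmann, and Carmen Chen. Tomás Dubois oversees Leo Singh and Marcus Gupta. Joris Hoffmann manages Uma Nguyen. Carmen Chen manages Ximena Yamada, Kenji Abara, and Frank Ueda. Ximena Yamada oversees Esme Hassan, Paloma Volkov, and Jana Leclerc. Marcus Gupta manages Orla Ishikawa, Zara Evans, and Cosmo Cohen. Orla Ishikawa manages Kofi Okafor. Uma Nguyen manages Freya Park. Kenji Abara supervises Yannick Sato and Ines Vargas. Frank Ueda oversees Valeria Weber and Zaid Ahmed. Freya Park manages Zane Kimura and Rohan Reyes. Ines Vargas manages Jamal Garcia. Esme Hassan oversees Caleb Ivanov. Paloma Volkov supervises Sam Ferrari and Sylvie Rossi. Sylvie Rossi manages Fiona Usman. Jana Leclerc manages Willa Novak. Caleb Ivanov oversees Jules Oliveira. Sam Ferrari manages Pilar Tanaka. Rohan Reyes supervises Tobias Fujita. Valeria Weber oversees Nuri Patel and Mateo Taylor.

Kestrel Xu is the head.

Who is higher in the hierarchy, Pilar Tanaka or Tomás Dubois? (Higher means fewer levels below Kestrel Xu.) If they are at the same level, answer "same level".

Pilar Tanaka is 5 levels below Kestrel Xu; Tomás Dubois is 1. Tomás Dubois is higher.

Tomás Dubois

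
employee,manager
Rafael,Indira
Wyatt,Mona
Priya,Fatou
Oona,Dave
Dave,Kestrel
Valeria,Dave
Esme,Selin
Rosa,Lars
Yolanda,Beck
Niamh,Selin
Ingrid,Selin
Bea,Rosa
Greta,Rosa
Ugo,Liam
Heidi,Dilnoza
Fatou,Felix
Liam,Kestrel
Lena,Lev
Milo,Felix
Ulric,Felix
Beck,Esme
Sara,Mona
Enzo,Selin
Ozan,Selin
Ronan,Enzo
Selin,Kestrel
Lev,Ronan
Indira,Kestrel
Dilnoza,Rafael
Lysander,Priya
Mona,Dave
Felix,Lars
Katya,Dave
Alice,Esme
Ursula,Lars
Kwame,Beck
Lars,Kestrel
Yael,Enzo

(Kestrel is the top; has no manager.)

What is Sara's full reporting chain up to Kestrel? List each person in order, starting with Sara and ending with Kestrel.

Sara -> Mona -> Dave -> Kestrel

Sara reports to Mona. Mona reports to Dave. Dave reports to Kestrel. Kestrel is at the top.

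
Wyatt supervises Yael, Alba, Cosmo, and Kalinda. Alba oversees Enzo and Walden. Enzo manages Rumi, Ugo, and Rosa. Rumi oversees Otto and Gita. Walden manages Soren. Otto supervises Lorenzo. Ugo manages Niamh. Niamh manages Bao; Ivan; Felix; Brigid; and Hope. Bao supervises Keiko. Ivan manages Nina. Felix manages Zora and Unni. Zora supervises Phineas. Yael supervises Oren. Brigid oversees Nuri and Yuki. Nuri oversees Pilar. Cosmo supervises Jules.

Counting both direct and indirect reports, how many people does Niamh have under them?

Niamh directly manages Bao, Ivan, Felix, Brigid, Hope. Under Bao: Keiko (1). Under Ivan: Nina (1). Under Felix: Unni, Zora, Phineas (3). Under Brigid: Yuki, Nuri, Pilar (3). Hope has no reports. So Niamh's organization is 5 direct reports plus everyone under them: 2 + 2 + 4 + 4 + 1 = 13.

13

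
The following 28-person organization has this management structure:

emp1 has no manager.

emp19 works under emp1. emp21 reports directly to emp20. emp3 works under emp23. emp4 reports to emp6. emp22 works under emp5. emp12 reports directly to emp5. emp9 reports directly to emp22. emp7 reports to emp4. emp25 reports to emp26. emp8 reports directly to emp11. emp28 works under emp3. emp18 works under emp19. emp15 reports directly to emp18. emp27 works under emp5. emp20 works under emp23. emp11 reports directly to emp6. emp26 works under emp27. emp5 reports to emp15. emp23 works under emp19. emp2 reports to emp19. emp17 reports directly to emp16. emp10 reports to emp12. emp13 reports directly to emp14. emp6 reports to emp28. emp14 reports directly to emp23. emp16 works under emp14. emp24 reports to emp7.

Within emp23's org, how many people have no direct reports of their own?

5

The people in emp23's organization with no one reporting to them are emp24, emp8, emp21, emp13, emp17. That is 5.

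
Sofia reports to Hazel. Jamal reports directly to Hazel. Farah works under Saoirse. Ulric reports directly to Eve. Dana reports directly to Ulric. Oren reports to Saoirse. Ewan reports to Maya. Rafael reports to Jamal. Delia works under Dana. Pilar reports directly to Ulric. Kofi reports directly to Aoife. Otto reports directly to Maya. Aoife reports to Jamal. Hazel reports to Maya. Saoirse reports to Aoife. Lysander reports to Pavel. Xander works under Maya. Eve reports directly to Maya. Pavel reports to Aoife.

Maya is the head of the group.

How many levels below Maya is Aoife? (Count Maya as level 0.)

Chain from Aoife up to Maya: Aoife → Jamal → Hazel → Maya. That is 3 steps up, so Aoife is 3 levels below Maya.

3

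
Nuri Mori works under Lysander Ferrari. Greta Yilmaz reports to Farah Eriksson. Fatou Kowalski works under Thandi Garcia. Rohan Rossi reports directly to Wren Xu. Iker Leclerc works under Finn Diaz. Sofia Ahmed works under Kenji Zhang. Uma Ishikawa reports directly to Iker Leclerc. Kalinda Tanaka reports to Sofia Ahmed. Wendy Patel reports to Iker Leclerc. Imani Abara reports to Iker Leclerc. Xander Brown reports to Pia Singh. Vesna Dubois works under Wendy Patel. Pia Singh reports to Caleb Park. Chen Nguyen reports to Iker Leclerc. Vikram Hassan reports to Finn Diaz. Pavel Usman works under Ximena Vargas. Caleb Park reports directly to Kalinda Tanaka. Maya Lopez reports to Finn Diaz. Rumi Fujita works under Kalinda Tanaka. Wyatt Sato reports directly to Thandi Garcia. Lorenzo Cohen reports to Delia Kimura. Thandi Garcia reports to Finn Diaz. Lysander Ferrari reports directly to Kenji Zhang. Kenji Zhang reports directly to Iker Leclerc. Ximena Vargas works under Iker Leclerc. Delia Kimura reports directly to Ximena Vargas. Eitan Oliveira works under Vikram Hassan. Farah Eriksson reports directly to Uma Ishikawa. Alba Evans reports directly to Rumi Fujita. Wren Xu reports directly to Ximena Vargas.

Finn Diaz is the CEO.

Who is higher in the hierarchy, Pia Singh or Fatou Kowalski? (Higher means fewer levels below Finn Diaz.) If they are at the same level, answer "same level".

Pia Singh is 6 levels below Finn Diaz; Fatou Kowalski is 2. Fatou Kowalski is higher.

Fatou Kowalski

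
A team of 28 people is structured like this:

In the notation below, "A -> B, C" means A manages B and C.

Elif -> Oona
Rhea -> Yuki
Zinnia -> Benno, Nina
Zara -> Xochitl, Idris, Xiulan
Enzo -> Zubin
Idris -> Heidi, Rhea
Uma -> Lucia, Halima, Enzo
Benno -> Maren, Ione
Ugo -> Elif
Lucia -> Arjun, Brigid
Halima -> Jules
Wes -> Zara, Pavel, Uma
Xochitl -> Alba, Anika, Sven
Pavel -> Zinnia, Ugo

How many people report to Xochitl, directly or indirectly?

Xochitl directly manages Alba, Anika, Sven. Alba has no reports. Anika has no reports. Sven has no reports. So Xochitl's organization is 3 direct reports plus everyone under them: 1 + 1 + 1 = 3.

3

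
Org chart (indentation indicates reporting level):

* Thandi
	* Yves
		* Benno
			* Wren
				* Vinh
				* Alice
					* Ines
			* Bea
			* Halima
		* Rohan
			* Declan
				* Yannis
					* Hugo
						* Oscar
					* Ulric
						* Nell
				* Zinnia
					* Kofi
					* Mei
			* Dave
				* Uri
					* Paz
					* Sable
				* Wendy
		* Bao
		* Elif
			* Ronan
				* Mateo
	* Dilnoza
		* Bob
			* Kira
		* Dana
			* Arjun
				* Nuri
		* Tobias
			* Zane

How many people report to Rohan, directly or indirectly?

14

Rohan directly manages Declan, Dave. Under Declan: Zinnia, Mei, Kofi, Yannis, Ulric, Nell, Hugo, Oscar (8). Under Dave: Wendy, Uri, Sable, Paz (4). So Rohan's organization is 2 direct reports plus everyone under them: 9 + 5 = 14.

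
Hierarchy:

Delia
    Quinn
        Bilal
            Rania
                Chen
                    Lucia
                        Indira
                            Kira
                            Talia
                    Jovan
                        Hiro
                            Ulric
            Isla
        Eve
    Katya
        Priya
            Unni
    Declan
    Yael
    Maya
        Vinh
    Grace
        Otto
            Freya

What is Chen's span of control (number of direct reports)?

2

Chen directly manages Lucia, Jovan. That is 2 direct reports.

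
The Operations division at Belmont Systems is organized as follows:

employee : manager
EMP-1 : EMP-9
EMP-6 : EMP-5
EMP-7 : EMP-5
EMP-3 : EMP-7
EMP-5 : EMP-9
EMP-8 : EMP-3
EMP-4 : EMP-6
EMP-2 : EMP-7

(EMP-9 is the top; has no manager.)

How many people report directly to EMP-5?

EMP-5 directly manages EMP-6, EMP-7. That is 2 direct reports.

2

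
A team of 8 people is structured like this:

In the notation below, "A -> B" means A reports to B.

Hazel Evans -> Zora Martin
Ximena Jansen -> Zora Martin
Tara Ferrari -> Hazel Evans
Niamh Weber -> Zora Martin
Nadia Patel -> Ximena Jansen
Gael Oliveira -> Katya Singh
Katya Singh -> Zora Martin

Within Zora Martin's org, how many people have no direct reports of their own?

4

The people in Zora Martin's organization with no one reporting to them are Nadia Patel, Tara Ferrari, Gael Oliveira, Niamh Weber. That is 4.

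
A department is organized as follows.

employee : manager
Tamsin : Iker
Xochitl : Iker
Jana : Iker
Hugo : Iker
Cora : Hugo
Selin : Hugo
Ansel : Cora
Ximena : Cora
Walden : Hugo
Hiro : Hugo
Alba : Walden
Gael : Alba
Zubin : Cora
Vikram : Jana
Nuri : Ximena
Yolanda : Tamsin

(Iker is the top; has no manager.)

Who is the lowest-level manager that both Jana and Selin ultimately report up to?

Jana's chain of managers is Iker. Selin's chain of managers is Hugo, Iker. The first manager that appears in both chains is Iker.

Iker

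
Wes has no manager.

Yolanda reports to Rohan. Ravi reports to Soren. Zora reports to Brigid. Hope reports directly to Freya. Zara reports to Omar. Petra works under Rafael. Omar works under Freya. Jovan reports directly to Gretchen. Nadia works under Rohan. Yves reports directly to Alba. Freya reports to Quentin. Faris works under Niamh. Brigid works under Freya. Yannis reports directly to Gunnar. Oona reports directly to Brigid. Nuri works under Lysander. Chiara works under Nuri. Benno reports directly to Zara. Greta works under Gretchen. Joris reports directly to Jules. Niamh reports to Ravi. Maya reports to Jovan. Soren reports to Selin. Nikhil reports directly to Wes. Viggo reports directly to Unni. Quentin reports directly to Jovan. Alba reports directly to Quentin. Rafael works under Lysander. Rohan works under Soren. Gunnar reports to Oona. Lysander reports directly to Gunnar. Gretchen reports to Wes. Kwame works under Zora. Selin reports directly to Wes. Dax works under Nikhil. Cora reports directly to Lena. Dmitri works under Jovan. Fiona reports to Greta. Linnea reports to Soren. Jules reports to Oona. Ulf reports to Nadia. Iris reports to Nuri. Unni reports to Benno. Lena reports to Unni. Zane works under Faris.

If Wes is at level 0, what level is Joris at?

8

Chain from Joris up to Wes: Joris → Jules → Oona → Brigid → Freya → Quentin → Jovan → Gretchen → Wes. That is 8 steps up, so Joris is 8 levels below Wes.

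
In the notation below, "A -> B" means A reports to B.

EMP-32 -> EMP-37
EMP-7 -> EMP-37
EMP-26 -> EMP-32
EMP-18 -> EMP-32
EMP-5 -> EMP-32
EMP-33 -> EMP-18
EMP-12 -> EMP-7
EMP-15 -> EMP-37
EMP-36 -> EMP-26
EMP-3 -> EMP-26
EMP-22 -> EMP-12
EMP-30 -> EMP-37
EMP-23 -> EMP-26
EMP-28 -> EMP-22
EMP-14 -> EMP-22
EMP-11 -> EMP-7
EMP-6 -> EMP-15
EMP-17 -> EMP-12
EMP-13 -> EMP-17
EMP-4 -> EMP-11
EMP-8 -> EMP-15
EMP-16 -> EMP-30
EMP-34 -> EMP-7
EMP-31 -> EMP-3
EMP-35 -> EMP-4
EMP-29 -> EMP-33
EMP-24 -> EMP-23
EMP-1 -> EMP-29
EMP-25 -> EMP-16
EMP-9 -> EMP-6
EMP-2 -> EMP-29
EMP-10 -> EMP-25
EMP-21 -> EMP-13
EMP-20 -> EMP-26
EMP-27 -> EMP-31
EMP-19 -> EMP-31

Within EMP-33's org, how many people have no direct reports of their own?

The people in EMP-33's organization with no one reporting to them are EMP-2, EMP-1. That is 2.

2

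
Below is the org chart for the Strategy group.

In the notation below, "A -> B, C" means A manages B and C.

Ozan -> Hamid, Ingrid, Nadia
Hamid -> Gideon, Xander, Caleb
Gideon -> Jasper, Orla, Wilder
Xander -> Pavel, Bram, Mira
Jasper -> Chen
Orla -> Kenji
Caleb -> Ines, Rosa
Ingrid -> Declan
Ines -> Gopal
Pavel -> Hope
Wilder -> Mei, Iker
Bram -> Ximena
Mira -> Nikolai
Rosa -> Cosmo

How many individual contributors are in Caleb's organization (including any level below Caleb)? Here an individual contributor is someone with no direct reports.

The people in Caleb's organization with no one reporting to them are Cosmo, Gopal. That is 2.

2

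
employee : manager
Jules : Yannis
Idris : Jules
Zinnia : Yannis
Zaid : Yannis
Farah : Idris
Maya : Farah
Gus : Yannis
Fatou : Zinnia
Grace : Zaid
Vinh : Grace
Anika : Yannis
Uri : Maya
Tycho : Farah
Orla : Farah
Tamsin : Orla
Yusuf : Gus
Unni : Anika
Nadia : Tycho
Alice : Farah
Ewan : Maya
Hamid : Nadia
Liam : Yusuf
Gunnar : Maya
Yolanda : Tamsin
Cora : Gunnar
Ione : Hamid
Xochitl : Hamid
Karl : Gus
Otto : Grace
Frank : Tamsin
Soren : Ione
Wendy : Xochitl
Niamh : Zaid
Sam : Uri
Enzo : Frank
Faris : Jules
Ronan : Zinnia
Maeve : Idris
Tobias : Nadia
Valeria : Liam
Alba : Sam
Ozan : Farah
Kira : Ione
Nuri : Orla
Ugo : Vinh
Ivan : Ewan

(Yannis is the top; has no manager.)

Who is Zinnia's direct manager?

Yannis

Zinnia reports directly to Yannis.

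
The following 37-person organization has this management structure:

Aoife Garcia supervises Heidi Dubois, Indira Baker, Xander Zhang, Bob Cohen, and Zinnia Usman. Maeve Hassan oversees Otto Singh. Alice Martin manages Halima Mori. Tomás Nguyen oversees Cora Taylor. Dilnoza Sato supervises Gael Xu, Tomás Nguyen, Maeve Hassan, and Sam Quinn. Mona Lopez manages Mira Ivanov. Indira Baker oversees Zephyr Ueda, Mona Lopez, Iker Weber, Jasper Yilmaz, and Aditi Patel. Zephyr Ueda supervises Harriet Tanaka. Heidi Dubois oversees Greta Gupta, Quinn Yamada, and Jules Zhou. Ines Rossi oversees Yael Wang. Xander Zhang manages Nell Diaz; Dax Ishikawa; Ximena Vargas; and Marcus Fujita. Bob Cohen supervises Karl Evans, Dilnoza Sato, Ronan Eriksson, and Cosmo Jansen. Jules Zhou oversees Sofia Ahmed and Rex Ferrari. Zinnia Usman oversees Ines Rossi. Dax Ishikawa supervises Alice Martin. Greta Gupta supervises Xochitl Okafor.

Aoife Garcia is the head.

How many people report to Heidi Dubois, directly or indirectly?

6

Heidi Dubois directly manages Jules Zhou, Greta Gupta, Quinn Yamada. Under Jules Zhou: Rex Ferrari, Sofia Ahmed (2). Under Greta Gupta: Xochitl Okafor (1). Quinn Yamada has no reports. So Heidi Dubois's organization is 3 direct reports plus everyone under them: 3 + 2 + 1 = 6.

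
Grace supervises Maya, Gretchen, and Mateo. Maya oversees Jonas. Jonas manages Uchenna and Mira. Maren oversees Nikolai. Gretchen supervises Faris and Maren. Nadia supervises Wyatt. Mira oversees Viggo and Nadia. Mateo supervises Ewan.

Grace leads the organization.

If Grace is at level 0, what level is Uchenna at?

3

Chain from Uchenna up to Grace: Uchenna → Jonas → Maya → Grace. That is 3 steps up, so Uchenna is 3 levels below Grace.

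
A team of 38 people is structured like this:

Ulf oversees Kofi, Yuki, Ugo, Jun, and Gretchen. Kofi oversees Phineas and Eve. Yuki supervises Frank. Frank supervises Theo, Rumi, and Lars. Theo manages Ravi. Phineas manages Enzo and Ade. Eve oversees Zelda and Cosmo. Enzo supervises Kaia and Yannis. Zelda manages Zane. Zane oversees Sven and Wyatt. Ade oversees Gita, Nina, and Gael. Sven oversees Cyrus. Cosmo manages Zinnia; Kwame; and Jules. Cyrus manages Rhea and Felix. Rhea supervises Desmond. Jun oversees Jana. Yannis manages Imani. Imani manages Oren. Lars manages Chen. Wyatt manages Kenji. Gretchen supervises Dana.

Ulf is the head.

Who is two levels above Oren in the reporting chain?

Yannis

Oren reports to Imani, and Imani reports to Yannis. So Oren's skip-level manager is Yannis.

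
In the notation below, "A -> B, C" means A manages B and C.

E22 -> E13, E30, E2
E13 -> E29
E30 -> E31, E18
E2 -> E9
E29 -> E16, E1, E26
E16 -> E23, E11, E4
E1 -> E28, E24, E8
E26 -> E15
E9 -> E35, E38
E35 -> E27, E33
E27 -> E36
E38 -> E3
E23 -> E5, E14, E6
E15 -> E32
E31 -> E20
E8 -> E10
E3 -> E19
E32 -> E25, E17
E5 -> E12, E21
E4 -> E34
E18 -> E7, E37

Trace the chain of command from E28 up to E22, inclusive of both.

E28 -> E1 -> E29 -> E13 -> E22

E28 reports to E1. E1 reports to E29. E29 reports to E13. E13 reports to E22. E22 is at the top.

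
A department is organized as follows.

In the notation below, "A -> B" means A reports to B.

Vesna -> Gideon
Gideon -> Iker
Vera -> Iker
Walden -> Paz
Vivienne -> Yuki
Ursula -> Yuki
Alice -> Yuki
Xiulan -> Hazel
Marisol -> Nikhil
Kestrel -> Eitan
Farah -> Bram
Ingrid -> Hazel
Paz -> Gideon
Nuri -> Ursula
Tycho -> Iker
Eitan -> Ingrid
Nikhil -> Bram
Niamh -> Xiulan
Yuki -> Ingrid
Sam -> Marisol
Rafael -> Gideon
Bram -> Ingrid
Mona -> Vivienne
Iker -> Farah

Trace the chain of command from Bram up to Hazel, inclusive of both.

Bram reports to Ingrid. Ingrid reports to Hazel. Hazel is at the top.

Bram -> Ingrid -> Hazel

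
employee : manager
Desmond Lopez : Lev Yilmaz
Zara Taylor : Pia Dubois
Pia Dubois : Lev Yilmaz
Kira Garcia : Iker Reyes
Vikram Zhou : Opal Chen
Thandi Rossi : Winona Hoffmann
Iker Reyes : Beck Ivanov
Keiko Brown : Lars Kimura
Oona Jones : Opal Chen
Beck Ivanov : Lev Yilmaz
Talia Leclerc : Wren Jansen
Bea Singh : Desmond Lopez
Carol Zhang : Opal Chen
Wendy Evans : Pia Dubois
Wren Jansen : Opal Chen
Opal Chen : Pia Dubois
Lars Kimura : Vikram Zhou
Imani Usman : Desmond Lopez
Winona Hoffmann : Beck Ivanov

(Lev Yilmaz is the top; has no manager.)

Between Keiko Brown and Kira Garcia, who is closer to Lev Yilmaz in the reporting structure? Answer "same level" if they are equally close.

Kira Garcia

Keiko Brown is 5 levels below Lev Yilmaz; Kira Garcia is 3. Kira Garcia is higher.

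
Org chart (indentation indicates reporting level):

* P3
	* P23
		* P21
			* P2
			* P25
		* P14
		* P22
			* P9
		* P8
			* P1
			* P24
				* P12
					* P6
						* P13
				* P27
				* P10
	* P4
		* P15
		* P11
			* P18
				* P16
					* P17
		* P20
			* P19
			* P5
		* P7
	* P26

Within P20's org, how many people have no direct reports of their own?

2

The people in P20's organization with no one reporting to them are P5, P19. That is 2.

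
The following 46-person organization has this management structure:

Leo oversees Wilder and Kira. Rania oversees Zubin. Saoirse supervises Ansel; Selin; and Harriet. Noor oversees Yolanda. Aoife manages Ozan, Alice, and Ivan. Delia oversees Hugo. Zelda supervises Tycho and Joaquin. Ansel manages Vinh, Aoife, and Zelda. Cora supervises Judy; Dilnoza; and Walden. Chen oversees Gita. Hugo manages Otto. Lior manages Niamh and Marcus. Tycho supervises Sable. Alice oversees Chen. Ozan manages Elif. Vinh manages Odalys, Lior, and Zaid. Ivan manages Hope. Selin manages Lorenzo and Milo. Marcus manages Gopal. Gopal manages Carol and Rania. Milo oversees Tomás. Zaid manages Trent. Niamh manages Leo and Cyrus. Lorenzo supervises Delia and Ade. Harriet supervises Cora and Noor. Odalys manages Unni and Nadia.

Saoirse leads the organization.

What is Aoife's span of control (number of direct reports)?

Aoife directly manages Ozan, Alice, Ivan. That is 3 direct reports.

3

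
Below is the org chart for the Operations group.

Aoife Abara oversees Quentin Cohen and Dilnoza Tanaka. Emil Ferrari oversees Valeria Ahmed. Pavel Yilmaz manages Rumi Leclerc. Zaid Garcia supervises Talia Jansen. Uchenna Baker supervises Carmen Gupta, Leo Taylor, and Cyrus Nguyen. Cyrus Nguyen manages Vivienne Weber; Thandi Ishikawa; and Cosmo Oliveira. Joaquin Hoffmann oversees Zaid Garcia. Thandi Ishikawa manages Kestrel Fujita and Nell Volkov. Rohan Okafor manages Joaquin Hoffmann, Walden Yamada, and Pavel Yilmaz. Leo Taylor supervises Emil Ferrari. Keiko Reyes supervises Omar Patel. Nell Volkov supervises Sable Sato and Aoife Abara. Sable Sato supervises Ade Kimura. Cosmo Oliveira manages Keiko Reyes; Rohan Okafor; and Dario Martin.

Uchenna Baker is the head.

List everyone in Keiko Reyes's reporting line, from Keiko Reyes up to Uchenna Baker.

Keiko Reyes -> Cosmo Oliveira -> Cyrus Nguyen -> Uchenna Baker

Keiko Reyes reports to Cosmo Oliveira. Cosmo Oliveira reports to Cyrus Nguyen. Cyrus Nguyen reports to Uchenna Baker. Uchenna Baker is at the top.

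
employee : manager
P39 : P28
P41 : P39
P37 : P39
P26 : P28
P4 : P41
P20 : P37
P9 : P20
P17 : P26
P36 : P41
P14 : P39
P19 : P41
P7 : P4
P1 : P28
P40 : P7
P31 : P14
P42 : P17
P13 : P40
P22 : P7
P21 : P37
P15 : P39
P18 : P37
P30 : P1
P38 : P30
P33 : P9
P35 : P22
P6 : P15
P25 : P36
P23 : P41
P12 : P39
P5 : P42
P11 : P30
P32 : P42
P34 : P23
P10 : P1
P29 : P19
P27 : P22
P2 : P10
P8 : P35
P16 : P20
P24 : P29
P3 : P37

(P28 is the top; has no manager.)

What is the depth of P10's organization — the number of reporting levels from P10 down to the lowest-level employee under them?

The longest chain under P10 runs P10 → P2, which is 1 level below P10.

1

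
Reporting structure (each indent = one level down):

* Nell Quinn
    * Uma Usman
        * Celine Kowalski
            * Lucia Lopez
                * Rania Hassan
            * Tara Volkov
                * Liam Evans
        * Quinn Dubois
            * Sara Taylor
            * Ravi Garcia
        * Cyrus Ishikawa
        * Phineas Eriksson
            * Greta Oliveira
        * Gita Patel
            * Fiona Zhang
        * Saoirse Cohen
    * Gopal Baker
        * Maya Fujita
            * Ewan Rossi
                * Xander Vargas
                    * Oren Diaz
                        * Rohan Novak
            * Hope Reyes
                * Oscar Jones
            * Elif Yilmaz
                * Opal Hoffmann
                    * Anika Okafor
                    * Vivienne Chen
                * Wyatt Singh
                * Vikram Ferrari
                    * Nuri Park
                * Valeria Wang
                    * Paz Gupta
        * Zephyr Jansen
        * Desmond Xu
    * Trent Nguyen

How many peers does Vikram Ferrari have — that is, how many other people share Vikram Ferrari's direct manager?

3

Vikram Ferrari reports to Elif Yilmaz. Elif Yilmaz's other direct reports are Opal Hoffmann, Wyatt Singh, Valeria Wang — 3 peers.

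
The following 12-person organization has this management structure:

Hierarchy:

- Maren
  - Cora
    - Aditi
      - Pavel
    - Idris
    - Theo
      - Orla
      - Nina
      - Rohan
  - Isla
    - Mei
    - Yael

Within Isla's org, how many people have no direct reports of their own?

2

The people in Isla's organization with no one reporting to them are Yael, Mei. That is 2.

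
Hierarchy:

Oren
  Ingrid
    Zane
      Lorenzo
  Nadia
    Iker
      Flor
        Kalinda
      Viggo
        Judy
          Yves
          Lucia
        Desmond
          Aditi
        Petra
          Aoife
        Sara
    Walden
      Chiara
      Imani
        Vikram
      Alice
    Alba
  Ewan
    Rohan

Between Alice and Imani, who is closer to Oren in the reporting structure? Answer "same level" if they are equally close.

same level

Both Alice and Imani are 3 levels below Oren.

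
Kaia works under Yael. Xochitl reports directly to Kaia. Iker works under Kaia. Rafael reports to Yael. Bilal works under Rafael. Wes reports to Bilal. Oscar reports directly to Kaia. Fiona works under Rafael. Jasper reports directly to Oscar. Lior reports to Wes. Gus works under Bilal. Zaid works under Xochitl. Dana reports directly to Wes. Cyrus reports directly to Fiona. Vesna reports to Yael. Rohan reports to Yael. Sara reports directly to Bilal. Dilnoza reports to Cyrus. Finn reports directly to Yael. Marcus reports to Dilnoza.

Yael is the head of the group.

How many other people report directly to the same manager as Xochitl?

2

Xochitl reports to Kaia. Kaia's other direct reports are Iker, Oscar — 2 peers.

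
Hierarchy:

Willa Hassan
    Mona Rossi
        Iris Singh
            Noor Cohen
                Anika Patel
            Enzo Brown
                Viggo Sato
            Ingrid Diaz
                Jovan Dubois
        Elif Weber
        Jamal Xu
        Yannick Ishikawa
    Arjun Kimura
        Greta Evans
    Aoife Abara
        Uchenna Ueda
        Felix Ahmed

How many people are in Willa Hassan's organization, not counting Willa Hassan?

Willa Hassan directly manages Mona Rossi, Arjun Kimura, Aoife Abara. Under Mona Rossi: Yannick Ishikawa, Jamal Xu, Elif Weber, Iris Singh, Ingrid Diaz, Jovan Dubois, Enzo Brown, Viggo Sato, Noor Cohen, Anika Patel (10). Under Arjun Kimura: Greta Evans (1). Under Aoife Abara: Felix Ahmed, Uchenna Ueda (2). So Willa Hassan's organization is 3 direct reports plus everyone under them: 11 + 2 + 3 = 16.

16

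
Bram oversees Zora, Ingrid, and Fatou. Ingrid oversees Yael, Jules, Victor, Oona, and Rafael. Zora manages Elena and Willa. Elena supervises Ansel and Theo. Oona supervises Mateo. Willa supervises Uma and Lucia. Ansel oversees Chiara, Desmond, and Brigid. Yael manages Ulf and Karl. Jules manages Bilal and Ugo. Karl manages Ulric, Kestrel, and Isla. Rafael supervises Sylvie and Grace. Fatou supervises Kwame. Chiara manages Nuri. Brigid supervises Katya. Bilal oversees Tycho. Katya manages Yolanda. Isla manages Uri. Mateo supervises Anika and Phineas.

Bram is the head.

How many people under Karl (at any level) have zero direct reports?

The people in Karl's organization with no one reporting to them are Ulric, Uri, Kestrel. That is 3.

3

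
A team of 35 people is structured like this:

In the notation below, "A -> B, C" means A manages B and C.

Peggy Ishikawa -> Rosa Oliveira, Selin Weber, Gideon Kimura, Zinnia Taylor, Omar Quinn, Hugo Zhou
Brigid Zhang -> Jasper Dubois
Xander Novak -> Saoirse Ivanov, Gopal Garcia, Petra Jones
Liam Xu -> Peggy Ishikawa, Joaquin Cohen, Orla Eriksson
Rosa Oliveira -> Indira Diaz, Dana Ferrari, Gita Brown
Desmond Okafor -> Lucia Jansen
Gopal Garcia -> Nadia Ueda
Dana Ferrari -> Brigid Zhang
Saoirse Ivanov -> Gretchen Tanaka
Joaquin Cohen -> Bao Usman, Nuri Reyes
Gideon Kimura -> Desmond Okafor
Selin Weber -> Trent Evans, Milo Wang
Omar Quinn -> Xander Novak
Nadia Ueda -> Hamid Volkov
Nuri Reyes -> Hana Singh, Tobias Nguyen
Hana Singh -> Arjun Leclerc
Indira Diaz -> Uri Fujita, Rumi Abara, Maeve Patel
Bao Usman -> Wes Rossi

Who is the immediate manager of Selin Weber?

Selin Weber reports directly to Peggy Ishikawa.

Peggy Ishikawa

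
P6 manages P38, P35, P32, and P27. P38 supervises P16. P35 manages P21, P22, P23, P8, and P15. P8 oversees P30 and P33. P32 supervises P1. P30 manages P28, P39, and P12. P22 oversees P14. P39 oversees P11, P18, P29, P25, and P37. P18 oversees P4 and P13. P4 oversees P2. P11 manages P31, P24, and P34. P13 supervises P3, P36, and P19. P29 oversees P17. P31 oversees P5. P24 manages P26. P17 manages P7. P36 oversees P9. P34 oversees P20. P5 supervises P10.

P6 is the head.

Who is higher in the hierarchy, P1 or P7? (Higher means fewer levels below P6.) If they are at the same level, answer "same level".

P1

P1 is 2 levels below P6; P7 is 7. P1 is higher.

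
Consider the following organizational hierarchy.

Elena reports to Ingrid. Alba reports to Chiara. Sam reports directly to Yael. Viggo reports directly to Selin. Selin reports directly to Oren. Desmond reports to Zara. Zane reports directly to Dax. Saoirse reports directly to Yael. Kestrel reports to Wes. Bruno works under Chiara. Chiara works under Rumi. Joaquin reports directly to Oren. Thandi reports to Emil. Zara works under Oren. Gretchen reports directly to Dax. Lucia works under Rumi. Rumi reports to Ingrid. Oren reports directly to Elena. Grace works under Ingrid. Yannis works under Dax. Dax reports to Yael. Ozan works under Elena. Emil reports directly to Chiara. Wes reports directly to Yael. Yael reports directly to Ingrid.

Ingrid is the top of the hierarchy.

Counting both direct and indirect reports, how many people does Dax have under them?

Dax directly manages Gretchen, Yannis, Zane. Gretchen has no reports. Yannis has no reports. Zane has no reports. So Dax's organization is 3 direct reports plus everyone under them: 1 + 1 + 1 = 3.

3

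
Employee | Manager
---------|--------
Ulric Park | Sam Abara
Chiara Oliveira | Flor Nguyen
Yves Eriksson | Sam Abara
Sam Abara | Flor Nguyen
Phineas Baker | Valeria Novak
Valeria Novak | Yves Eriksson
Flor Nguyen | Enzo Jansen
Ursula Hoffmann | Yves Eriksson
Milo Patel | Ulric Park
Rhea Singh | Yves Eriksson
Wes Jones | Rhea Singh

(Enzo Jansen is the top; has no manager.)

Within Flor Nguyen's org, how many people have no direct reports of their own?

5

The people in Flor Nguyen's organization with no one reporting to them are Chiara Oliveira, Phineas Baker, Ursula Hoffmann, Wes Jones, Milo Patel. That is 5.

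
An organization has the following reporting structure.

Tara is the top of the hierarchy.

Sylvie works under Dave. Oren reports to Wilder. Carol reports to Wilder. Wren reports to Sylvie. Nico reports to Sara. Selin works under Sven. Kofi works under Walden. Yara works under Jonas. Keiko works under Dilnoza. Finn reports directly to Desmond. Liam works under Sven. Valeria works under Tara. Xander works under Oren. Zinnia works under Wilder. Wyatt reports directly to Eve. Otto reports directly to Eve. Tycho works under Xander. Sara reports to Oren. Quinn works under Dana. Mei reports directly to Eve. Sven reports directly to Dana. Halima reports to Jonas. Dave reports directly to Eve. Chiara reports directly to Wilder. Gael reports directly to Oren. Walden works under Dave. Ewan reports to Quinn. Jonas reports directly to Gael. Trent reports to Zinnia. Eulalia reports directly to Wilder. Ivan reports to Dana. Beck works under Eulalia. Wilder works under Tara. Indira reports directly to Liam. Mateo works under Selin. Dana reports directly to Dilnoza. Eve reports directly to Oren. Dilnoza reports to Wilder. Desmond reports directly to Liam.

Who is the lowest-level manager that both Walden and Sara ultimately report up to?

Oren

Walden's chain of managers is Dave, Eve, Oren, Wilder, Tara. Sara's chain of managers is Oren, Wilder, Tara. The first manager that appears in both chains is Oren.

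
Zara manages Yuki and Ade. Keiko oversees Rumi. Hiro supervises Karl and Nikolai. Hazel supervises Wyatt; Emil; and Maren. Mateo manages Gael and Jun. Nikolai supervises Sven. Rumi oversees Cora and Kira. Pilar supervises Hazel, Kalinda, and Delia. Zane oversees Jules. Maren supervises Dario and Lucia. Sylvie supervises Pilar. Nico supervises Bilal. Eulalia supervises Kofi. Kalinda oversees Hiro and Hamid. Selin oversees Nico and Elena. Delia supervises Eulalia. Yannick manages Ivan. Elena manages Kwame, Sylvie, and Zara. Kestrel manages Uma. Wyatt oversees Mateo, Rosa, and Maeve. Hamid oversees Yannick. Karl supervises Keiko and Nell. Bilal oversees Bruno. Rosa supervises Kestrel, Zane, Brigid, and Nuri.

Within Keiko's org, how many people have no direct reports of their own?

The people in Keiko's organization with no one reporting to them are Kira, Cora. That is 2.

2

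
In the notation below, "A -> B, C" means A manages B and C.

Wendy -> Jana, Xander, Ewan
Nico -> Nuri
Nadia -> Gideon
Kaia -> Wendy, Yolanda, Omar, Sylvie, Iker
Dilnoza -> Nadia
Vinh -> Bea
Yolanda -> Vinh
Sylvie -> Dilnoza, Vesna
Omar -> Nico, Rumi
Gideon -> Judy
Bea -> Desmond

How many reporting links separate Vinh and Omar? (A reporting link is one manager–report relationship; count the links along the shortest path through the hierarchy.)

Vinh is 2 levels below Kaia, and Omar is 1 level below Kaia (their lowest common manager). The shortest path runs up from Vinh to Kaia and back down to Omar: 2 + 1 = 3 links.

3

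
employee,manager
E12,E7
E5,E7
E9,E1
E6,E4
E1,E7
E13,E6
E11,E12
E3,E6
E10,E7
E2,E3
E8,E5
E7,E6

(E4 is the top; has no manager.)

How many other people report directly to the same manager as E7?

2

E7 reports to E6. E6's other direct reports are E3, E13 — 2 peers.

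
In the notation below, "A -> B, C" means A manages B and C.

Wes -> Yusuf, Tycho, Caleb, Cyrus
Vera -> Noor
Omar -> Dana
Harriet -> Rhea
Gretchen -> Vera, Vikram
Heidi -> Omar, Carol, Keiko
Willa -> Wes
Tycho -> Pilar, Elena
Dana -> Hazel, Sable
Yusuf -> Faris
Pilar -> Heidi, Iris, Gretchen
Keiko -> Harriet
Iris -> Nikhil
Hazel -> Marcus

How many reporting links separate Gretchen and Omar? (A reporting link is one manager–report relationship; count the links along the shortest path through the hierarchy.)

Gretchen is 1 level below Pilar, and Omar is 2 levels below Pilar (their lowest common manager). The shortest path runs up from Gretchen to Pilar and back down to Omar: 1 + 2 = 3 links.

3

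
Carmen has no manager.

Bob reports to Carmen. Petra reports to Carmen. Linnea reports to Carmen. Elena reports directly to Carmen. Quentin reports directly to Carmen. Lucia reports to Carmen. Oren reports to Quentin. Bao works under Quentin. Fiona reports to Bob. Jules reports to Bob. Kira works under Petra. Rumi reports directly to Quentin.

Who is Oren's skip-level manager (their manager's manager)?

Oren reports to Quentin, and Quentin reports to Carmen. So Oren's skip-level manager is Carmen.

Carmen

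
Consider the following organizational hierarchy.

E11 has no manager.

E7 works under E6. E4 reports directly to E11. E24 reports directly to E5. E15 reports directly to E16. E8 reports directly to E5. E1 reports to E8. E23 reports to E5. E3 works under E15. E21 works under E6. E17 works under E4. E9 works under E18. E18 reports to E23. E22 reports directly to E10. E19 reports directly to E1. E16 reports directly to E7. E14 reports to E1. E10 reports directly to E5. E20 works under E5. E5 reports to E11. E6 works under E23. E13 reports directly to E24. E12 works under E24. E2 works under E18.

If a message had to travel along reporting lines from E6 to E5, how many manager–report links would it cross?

E6 is in E5's organization: the chain from E6 up to E5 is E6 → E23 → E5, which is 2 links.

2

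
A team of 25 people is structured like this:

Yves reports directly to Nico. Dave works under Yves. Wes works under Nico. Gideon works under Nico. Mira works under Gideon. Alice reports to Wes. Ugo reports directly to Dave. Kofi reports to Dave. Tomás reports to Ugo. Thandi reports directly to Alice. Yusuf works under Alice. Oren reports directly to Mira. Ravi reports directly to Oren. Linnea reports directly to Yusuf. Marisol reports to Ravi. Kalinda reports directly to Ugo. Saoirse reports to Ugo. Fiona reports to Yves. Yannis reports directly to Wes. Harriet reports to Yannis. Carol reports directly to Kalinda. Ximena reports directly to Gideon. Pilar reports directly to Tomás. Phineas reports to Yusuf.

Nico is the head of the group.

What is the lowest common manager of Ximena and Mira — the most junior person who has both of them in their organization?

Ximena's chain of managers is Gideon, Nico. Mira's chain of managers is Gideon, Nico. The first manager that appears in both chains is Gideon.

Gideon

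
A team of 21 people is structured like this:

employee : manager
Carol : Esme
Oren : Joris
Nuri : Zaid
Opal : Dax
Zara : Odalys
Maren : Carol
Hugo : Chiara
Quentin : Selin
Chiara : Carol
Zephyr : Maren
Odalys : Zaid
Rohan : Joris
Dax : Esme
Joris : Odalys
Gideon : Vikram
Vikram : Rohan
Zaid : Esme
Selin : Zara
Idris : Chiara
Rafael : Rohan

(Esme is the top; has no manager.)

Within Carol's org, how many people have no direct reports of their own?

The people in Carol's organization with no one reporting to them are Hugo, Idris, Zephyr. That is 3.

3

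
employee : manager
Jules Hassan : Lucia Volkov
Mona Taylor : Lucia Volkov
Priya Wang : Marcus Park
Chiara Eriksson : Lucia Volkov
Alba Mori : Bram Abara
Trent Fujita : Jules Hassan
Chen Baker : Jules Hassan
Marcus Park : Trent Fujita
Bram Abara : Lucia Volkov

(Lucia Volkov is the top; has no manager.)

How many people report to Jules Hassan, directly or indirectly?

Jules Hassan directly manages Trent Fujita, Chen Baker. Under Trent Fujita: Marcus Park, Priya Wang (2). Chen Baker has no reports. So Jules Hassan's organization is 2 direct reports plus everyone under them: 3 + 1 = 4.

4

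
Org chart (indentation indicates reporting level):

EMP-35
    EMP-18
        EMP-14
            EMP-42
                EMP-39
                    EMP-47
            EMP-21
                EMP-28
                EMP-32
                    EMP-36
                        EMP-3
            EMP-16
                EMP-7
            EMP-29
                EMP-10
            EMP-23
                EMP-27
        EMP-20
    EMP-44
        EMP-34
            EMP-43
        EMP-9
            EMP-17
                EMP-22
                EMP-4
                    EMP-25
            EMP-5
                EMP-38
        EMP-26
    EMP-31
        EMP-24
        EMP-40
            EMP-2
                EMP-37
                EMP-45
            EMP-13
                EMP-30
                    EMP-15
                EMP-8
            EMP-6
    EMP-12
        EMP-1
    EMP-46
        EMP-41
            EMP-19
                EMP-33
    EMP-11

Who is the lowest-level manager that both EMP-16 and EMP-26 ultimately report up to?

EMP-35

EMP-16's chain of managers is EMP-14, EMP-18, EMP-35. EMP-26's chain of managers is EMP-44, EMP-35. The first manager that appears in both chains is EMP-35.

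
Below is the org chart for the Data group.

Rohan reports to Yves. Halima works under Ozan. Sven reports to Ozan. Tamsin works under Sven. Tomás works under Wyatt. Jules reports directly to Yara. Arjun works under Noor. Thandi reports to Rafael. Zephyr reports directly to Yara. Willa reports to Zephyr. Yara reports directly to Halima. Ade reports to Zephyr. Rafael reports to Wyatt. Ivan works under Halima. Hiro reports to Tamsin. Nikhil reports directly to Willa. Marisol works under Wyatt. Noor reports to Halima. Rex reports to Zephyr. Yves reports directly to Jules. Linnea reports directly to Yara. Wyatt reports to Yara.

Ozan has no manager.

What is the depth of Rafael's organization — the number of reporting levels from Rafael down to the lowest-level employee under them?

1

The longest chain under Rafael runs Rafael → Thandi, which is 1 level below Rafael.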